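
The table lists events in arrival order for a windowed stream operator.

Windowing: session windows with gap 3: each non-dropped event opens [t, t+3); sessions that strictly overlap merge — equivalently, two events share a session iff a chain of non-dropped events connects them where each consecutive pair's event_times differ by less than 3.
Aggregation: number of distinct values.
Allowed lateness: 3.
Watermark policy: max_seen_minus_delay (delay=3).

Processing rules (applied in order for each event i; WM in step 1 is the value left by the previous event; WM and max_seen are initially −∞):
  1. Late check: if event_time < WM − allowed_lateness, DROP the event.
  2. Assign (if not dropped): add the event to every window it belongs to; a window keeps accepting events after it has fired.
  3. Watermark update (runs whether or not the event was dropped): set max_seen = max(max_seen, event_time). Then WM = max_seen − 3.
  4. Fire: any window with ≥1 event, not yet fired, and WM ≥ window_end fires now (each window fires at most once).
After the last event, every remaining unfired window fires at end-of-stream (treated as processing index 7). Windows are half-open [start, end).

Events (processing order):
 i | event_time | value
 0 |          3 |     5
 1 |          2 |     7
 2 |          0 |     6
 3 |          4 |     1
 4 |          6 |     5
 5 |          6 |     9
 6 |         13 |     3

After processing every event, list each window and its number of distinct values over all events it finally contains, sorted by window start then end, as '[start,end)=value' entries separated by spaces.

[0,9)=5 [13,16)=1

i=0 t=3 v=5: → [3,6); WM=0
i=1 t=2 v=7: → [2,6); WM=0
i=2 t=0 v=6: → [0,6); WM=0
i=3 t=4 v=1: → [0,7); WM=1
i=4 t=6 v=5: → [0,9); WM=3
i=5 t=6 v=9: → [0,9); WM=3
i=6 t=13 v=3: → [13,16); WM=10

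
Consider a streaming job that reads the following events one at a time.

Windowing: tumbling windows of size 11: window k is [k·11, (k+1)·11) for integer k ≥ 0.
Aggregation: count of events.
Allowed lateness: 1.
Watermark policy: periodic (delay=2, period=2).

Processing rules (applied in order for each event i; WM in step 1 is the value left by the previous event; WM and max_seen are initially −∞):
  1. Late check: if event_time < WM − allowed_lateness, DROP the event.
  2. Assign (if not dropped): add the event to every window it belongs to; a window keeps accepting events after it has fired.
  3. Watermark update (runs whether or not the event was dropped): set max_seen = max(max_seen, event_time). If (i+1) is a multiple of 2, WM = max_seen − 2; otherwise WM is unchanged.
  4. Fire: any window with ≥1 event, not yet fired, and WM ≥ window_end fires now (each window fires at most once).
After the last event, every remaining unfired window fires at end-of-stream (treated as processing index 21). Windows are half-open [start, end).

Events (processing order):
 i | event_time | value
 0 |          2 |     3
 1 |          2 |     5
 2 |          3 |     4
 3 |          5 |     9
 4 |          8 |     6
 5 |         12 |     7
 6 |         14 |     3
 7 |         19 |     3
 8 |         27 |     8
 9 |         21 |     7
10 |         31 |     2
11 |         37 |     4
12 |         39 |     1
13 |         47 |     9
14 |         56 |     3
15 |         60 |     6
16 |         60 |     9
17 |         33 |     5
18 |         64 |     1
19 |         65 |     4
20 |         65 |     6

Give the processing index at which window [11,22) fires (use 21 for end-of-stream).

i=0 t=2 v=3: → [0,11); WM=−∞
i=1 t=2 v=5: → [0,11); WM=0
i=2 t=3 v=4: → [0,11); WM=0
i=3 t=5 v=9: → [0,11); WM=3
i=4 t=8 v=6: → [0,11); WM=3
i=5 t=12 v=7: → [11,22); WM=10
i=6 t=14 v=3: → [11,22); WM=10
i=7 t=19 v=3: → [11,22); WM=17; [0,11) fires=5
i=8 t=27 v=8: → [22,33); WM=17
i=9 t=21 v=7: → [11,22); WM=25; [11,22) fires=4
i=10 t=31 v=2: → [22,33); WM=25
i=11 t=37 v=4: → [33,44); WM=35; [22,33) fires=2
i=12 t=39 v=1: → [33,44); WM=35
i=13 t=47 v=9: → [44,55); WM=45; [33,44) fires=2
i=14 t=56 v=3: → [55,66); WM=45
i=15 t=60 v=6: → [55,66); WM=58; [44,55) fires=1
i=16 t=60 v=9: → [55,66); WM=58
i=17 t=33 v=5: DROP (t<58-1); WM=58
i=18 t=64 v=1: → [55,66); WM=58
i=19 t=65 v=4: → [55,66); WM=63
i=20 t=65 v=6: → [55,66); WM=63

9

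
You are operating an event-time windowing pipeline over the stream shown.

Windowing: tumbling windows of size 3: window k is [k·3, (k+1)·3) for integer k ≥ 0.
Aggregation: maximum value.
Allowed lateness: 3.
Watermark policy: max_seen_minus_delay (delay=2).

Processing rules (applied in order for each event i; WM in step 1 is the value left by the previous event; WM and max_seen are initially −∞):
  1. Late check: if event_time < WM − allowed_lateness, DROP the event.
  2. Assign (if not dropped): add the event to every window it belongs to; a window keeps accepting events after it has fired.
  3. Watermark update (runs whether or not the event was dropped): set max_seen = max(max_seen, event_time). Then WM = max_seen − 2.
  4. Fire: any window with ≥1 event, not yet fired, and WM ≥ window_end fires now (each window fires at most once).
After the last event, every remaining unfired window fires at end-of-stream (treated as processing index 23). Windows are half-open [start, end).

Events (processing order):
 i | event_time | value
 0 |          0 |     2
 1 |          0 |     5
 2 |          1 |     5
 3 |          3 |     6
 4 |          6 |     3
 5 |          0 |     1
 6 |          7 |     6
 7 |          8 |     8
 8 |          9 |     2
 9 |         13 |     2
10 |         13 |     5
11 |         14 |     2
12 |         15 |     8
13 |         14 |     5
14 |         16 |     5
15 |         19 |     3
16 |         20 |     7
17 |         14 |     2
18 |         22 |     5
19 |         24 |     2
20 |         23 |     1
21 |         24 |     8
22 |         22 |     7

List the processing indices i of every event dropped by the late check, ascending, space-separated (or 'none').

5 17

i=0 t=0 v=2: → [0,3); WM=-2
i=1 t=0 v=5: → [0,3); WM=-2
i=2 t=1 v=5: → [0,3); WM=-1
i=3 t=3 v=6: → [3,6); WM=1
i=4 t=6 v=3: → [6,9); WM=4; [0,3) fires=5
i=5 t=0 v=1: DROP (t<4-3); WM=4
i=6 t=7 v=6: → [6,9); WM=5
i=7 t=8 v=8: → [6,9); WM=6; [3,6) fires=6
i=8 t=9 v=2: → [9,12); WM=7
i=9 t=13 v=2: → [12,15); WM=11; [6,9) fires=8
i=10 t=13 v=5: → [12,15); WM=11
i=11 t=14 v=2: → [12,15); WM=12; [9,12) fires=2
i=12 t=15 v=8: → [15,18); WM=13
i=13 t=14 v=5: → [12,15); WM=13
i=14 t=16 v=5: → [15,18); WM=14
i=15 t=19 v=3: → [18,21); WM=17; [12,15) fires=5
i=16 t=20 v=7: → [18,21); WM=18; [15,18) fires=8
i=17 t=14 v=2: DROP (t<18-3); WM=18
i=18 t=22 v=5: → [21,24); WM=20
i=19 t=24 v=2: → [24,27); WM=22; [18,21) fires=7
i=20 t=23 v=1: → [21,24); WM=22
i=21 t=24 v=8: → [24,27); WM=22
i=22 t=22 v=7: → [21,24); WM=22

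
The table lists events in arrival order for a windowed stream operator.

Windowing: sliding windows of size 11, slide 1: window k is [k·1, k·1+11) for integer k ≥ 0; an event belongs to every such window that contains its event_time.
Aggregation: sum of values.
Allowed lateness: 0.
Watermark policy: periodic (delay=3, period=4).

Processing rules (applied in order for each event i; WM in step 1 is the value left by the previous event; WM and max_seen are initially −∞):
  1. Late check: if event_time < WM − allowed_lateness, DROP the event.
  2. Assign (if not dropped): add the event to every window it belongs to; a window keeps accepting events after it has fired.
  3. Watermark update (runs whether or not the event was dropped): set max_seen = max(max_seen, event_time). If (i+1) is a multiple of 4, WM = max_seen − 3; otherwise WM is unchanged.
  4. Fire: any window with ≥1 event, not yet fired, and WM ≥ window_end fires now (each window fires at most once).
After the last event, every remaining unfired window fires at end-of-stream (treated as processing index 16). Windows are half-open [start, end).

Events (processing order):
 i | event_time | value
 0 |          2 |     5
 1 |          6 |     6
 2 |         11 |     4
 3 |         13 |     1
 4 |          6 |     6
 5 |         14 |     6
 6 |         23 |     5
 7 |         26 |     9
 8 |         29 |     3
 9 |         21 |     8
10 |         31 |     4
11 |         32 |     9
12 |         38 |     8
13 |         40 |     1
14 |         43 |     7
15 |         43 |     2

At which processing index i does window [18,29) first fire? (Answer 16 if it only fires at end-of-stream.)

i=0 t=2 v=5: → [2,13),[1,12),[0,11); WM=−∞
i=1 t=6 v=6: → [6,17),[5,16),[4,15),[3,14),[2,13),[1,12),[0,11); WM=−∞
i=2 t=11 v=4: → [11,22),[10,21),[9,20),[8,19),[7,18),[6,17),[5,16),[4,15),[3,14),[2,13),[1,12); WM=−∞
i=3 t=13 v=1: → [13,24),[12,23),[11,22),[10,21),[9,20),[8,19),[7,18),[6,17),[5,16),[4,15),[3,14); WM=10
i=4 t=6 v=6: DROP (t<10-0); WM=10
i=5 t=14 v=6: → [14,25),[13,24),[12,23),[11,22),[10,21),[9,20),[8,19),[7,18),[6,17),[5,16),[4,15); WM=10
i=6 t=23 v=5: → [23,34),[22,33),[21,32),[20,31),[19,30),[18,29),[17,28),[16,27),[15,26),[14,25),[13,24); WM=10
i=7 t=26 v=9: → [26,37),[25,36),[24,35),[23,34),[22,33),[21,32),[20,31),[19,30),[18,29),[17,28),[16,27); WM=23; [0,11) fires=11 [1,12) fires=15 [2,13) fires=15 [3,14) fires=11 [4,15) fires=17 [5,16) fires=17 [6,17) fires=17 [7,18) fires=11 [8,19) fires=11 [9,20) fires=11 [10,21) fires=11 [11,22) fires=11 [12,23) fires=7
i=8 t=29 v=3: → [29,40),[28,39),[27,38),[26,37),[25,36),[24,35),[23,34),[22,33),[21,32),[20,31),[19,30); WM=23
i=9 t=21 v=8: DROP (t<23-0); WM=23
i=10 t=31 v=4: → [31,42),[30,41),[29,40),[28,39),[27,38),[26,37),[25,36),[24,35),[23,34),[22,33),[21,32); WM=23
i=11 t=32 v=9: → [32,43),[31,42),[30,41),[29,40),[28,39),[27,38),[26,37),[25,36),[24,35),[23,34),[22,33); WM=29; [13,24) fires=12 [14,25) fires=11 [15,26) fires=5 [16,27) fires=14 [17,28) fires=14 [18,29) fires=14
i=12 t=38 v=8: → [38,49),[37,48),[36,47),[35,46),[34,45),[33,44),[32,43),[31,42),[30,41),[29,40),[28,39); WM=29
i=13 t=40 v=1: → [40,51),[39,50),[38,49),[37,48),[36,47),[35,46),[34,45),[33,44),[32,43),[31,42),[30,41); WM=29
i=14 t=43 v=7: → [43,54),[42,53),[41,52),[40,51),[39,50),[38,49),[37,48),[36,47),[35,46),[34,45),[33,44); WM=29
i=15 t=43 v=2: → [43,54),[42,53),[41,52),[40,51),[39,50),[38,49),[37,48),[36,47),[35,46),[34,45),[33,44); WM=40; [19,30) fires=17 [20,31) fires=17 [21,32) fires=21 [22,33) fires=30 [23,34) fires=30 [24,35) fires=25 [25,36) fires=25 [26,37) fires=25 [27,38) fires=16 [28,39) fires=24 [29,40) fires=24

11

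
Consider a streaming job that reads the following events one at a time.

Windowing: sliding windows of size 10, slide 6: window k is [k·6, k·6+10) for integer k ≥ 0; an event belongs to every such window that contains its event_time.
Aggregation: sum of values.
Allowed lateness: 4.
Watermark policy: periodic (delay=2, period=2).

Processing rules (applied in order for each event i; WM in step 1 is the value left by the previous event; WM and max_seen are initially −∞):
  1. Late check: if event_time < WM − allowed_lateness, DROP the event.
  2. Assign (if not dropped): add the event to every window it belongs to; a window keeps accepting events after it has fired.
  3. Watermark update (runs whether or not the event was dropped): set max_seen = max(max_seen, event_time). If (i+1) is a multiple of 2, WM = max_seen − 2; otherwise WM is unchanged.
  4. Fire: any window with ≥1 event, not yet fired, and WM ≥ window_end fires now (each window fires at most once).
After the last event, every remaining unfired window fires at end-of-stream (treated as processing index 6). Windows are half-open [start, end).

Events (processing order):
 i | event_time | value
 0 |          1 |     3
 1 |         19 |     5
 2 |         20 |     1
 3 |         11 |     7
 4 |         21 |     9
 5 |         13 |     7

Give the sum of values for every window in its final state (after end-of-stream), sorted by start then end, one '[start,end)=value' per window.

i=0 t=1 v=3: → [0,10); WM=−∞
i=1 t=19 v=5: → [18,28),[12,22); WM=17; [0,10) fires=3
i=2 t=20 v=1: → [18,28),[12,22); WM=17
i=3 t=11 v=7: DROP (t<17-4); WM=18
i=4 t=21 v=9: → [18,28),[12,22); WM=18
i=5 t=13 v=7: DROP (t<18-4); WM=19

[0,10)=3 [12,22)=15 [18,28)=15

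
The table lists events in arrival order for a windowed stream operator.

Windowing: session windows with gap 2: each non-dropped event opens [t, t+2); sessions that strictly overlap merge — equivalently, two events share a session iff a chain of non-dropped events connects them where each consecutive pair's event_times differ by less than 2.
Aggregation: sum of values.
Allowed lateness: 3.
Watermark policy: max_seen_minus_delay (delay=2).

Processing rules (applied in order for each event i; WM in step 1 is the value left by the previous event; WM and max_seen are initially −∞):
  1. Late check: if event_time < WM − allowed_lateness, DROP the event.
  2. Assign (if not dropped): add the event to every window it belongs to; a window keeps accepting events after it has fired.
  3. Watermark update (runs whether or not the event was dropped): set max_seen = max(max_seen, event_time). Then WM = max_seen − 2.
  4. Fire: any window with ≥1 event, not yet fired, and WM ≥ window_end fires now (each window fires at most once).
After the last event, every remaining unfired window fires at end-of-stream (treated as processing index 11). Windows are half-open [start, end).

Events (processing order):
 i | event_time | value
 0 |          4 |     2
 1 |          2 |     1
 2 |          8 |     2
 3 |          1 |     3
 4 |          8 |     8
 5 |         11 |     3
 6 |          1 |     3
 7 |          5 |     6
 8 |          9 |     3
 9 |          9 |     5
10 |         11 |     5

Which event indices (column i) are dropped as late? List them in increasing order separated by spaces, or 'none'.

3 6 7

i=0 t=4 v=2: → [4,6); WM=2
i=1 t=2 v=1: → [2,4); WM=2
i=2 t=8 v=2: → [8,10); WM=6
i=3 t=1 v=3: DROP (t<6-3); WM=6
i=4 t=8 v=8: → [8,10); WM=6
i=5 t=11 v=3: → [11,13); WM=9
i=6 t=1 v=3: DROP (t<9-3); WM=9
i=7 t=5 v=6: DROP (t<9-3); WM=9
i=8 t=9 v=3: → [8,11); WM=9
i=9 t=9 v=5: → [8,11); WM=9
i=10 t=11 v=5: → [11,13); WM=9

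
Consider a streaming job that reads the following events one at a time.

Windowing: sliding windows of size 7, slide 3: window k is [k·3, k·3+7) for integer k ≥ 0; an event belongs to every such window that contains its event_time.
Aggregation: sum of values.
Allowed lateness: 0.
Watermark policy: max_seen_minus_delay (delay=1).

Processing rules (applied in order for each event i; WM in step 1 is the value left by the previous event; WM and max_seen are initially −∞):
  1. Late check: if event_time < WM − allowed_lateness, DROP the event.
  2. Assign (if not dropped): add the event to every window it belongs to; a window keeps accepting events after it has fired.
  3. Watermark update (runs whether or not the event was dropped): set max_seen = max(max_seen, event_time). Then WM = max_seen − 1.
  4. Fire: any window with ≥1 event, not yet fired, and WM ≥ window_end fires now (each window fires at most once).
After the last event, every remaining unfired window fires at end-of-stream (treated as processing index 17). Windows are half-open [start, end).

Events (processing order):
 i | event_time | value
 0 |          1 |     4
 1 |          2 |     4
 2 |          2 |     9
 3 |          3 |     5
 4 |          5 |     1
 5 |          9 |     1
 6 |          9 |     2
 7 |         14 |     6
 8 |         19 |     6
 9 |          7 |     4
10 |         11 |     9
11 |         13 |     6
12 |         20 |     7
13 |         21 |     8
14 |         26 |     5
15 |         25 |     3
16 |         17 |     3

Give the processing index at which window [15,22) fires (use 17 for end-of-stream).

i=0 t=1 v=4: → [0,7); WM=0
i=1 t=2 v=4: → [0,7); WM=1
i=2 t=2 v=9: → [0,7); WM=1
i=3 t=3 v=5: → [3,10),[0,7); WM=2
i=4 t=5 v=1: → [3,10),[0,7); WM=4
i=5 t=9 v=1: → [9,16),[6,13),[3,10); WM=8; [0,7) fires=23
i=6 t=9 v=2: → [9,16),[6,13),[3,10); WM=8
i=7 t=14 v=6: → [12,19),[9,16); WM=13; [3,10) fires=9 [6,13) fires=3
i=8 t=19 v=6: → [18,25),[15,22); WM=18; [9,16) fires=9
i=9 t=7 v=4: DROP (t<18-0); WM=18
i=10 t=11 v=9: DROP (t<18-0); WM=18
i=11 t=13 v=6: DROP (t<18-0); WM=18
i=12 t=20 v=7: → [18,25),[15,22); WM=19; [12,19) fires=6
i=13 t=21 v=8: → [21,28),[18,25),[15,22); WM=20
i=14 t=26 v=5: → [24,31),[21,28); WM=25; [15,22) fires=21 [18,25) fires=21
i=15 t=25 v=3: → [24,31),[21,28); WM=25
i=16 t=17 v=3: DROP (t<25-0); WM=25

14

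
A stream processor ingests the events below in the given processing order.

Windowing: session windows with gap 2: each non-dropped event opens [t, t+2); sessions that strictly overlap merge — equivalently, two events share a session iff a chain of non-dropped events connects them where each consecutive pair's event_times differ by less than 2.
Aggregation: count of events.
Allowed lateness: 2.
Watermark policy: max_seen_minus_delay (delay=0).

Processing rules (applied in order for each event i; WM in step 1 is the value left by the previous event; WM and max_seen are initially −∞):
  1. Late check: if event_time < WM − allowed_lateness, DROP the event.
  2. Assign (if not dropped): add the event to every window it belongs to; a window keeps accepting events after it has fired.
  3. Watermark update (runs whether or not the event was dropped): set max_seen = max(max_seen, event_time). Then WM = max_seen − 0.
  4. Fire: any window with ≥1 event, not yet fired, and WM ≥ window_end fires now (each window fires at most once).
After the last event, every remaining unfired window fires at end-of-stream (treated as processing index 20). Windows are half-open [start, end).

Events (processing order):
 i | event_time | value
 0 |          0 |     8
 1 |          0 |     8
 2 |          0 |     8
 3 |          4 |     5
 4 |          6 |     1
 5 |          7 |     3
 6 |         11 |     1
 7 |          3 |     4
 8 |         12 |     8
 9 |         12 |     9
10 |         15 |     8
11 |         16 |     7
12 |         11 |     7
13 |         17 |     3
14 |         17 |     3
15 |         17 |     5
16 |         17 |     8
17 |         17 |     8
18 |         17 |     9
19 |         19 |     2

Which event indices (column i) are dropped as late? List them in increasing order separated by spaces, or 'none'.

i=0 t=0 v=8: → [0,2); WM=0
i=1 t=0 v=8: → [0,2); WM=0
i=2 t=0 v=8: → [0,2); WM=0
i=3 t=4 v=5: → [4,6); WM=4
i=4 t=6 v=1: → [6,8); WM=6
i=5 t=7 v=3: → [6,9); WM=7
i=6 t=11 v=1: → [11,13); WM=11
i=7 t=3 v=4: DROP (t<11-2); WM=11
i=8 t=12 v=8: → [11,14); WM=12
i=9 t=12 v=9: → [11,14); WM=12
i=10 t=15 v=8: → [15,17); WM=15
i=11 t=16 v=7: → [15,18); WM=16
i=12 t=11 v=7: DROP (t<16-2); WM=16
i=13 t=17 v=3: → [15,19); WM=17
i=14 t=17 v=3: → [15,19); WM=17
i=15 t=17 v=5: → [15,19); WM=17
i=16 t=17 v=8: → [15,19); WM=17
i=17 t=17 v=8: → [15,19); WM=17
i=18 t=17 v=9: → [15,19); WM=17
i=19 t=19 v=2: → [19,21); WM=19

7 12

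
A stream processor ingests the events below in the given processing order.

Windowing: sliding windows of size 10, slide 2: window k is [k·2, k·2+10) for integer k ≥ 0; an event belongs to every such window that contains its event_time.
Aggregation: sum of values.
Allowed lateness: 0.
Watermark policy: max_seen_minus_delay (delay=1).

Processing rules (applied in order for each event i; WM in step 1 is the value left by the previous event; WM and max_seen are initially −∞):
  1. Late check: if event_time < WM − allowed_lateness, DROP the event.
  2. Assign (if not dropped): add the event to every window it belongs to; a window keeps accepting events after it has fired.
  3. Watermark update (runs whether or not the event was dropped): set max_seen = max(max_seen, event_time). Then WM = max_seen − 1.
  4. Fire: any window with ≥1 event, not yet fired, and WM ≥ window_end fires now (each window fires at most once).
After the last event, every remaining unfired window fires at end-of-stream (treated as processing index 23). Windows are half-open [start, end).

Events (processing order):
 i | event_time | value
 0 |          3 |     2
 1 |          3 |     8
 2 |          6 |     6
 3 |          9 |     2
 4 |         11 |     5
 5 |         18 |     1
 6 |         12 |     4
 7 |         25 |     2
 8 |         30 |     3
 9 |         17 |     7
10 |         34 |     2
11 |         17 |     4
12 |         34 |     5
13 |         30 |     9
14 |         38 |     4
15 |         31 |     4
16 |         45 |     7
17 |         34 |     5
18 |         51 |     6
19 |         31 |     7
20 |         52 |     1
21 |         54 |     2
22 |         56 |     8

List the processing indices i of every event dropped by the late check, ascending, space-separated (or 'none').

6 9 11 13 15 17 19

i=0 t=3 v=2: → [2,12),[0,10); WM=2
i=1 t=3 v=8: → [2,12),[0,10); WM=2
i=2 t=6 v=6: → [6,16),[4,14),[2,12),[0,10); WM=5
i=3 t=9 v=2: → [8,18),[6,16),[4,14),[2,12),[0,10); WM=8
i=4 t=11 v=5: → [10,20),[8,18),[6,16),[4,14),[2,12); WM=10; [0,10) fires=18
i=5 t=18 v=1: → [18,28),[16,26),[14,24),[12,22),[10,20); WM=17; [2,12) fires=23 [4,14) fires=13 [6,16) fires=13
i=6 t=12 v=4: DROP (t<17-0); WM=17
i=7 t=25 v=2: → [24,34),[22,32),[20,30),[18,28),[16,26); WM=24; [8,18) fires=7 [10,20) fires=6 [12,22) fires=1 [14,24) fires=1
i=8 t=30 v=3: → [30,40),[28,38),[26,36),[24,34),[22,32); WM=29; [16,26) fires=3 [18,28) fires=3
i=9 t=17 v=7: DROP (t<29-0); WM=29
i=10 t=34 v=2: → [34,44),[32,42),[30,40),[28,38),[26,36); WM=33; [20,30) fires=2 [22,32) fires=5
i=11 t=17 v=4: DROP (t<33-0); WM=33
i=12 t=34 v=5: → [34,44),[32,42),[30,40),[28,38),[26,36); WM=33
i=13 t=30 v=9: DROP (t<33-0); WM=33
i=14 t=38 v=4: → [38,48),[36,46),[34,44),[32,42),[30,40); WM=37; [24,34) fires=5 [26,36) fires=10
i=15 t=31 v=4: DROP (t<37-0); WM=37
i=16 t=45 v=7: → [44,54),[42,52),[40,50),[38,48),[36,46); WM=44; [28,38) fires=10 [30,40) fires=14 [32,42) fires=11 [34,44) fires=11
i=17 t=34 v=5: DROP (t<44-0); WM=44
i=18 t=51 v=6: → [50,60),[48,58),[46,56),[44,54),[42,52); WM=50; [36,46) fires=11 [38,48) fires=11 [40,50) fires=7
i=19 t=31 v=7: DROP (t<50-0); WM=50
i=20 t=52 v=1: → [52,62),[50,60),[48,58),[46,56),[44,54); WM=51
i=21 t=54 v=2: → [54,64),[52,62),[50,60),[48,58),[46,56); WM=53; [42,52) fires=13
i=22 t=56 v=8: → [56,66),[54,64),[52,62),[50,60),[48,58); WM=55; [44,54) fires=14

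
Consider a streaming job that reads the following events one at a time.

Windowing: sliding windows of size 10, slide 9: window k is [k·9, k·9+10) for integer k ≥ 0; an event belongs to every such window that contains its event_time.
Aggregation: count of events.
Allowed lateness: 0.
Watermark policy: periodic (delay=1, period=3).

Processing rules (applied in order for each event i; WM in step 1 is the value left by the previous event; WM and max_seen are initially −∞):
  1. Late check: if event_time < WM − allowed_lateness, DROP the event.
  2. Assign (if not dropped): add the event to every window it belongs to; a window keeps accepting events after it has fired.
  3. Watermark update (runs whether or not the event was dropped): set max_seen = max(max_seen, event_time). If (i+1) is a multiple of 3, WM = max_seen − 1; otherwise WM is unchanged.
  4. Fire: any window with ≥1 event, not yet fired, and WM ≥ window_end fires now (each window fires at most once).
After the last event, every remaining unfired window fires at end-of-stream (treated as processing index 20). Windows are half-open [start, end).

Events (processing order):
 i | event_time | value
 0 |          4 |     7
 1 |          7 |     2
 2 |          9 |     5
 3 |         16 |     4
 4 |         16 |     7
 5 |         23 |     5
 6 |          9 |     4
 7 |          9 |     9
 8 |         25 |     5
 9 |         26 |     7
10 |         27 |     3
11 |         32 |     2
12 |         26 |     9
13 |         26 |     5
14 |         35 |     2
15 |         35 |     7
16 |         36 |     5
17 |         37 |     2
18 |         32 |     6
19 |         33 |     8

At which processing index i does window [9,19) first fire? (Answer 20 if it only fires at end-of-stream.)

i=0 t=4 v=7: → [0,10); WM=−∞
i=1 t=7 v=2: → [0,10); WM=−∞
i=2 t=9 v=5: → [9,19),[0,10); WM=8
i=3 t=16 v=4: → [9,19); WM=8
i=4 t=16 v=7: → [9,19); WM=8
i=5 t=23 v=5: → [18,28); WM=22; [0,10) fires=3 [9,19) fires=3
i=6 t=9 v=4: DROP (t<22-0); WM=22
i=7 t=9 v=9: DROP (t<22-0); WM=22
i=8 t=25 v=5: → [18,28); WM=24
i=9 t=26 v=7: → [18,28); WM=24
i=10 t=27 v=3: → [27,37),[18,28); WM=24
i=11 t=32 v=2: → [27,37); WM=31; [18,28) fires=4
i=12 t=26 v=9: DROP (t<31-0); WM=31
i=13 t=26 v=5: DROP (t<31-0); WM=31
i=14 t=35 v=2: → [27,37); WM=34
i=15 t=35 v=7: → [27,37); WM=34
i=16 t=36 v=5: → [36,46),[27,37); WM=34
i=17 t=37 v=2: → [36,46); WM=36
i=18 t=32 v=6: DROP (t<36-0); WM=36
i=19 t=33 v=8: DROP (t<36-0); WM=36

5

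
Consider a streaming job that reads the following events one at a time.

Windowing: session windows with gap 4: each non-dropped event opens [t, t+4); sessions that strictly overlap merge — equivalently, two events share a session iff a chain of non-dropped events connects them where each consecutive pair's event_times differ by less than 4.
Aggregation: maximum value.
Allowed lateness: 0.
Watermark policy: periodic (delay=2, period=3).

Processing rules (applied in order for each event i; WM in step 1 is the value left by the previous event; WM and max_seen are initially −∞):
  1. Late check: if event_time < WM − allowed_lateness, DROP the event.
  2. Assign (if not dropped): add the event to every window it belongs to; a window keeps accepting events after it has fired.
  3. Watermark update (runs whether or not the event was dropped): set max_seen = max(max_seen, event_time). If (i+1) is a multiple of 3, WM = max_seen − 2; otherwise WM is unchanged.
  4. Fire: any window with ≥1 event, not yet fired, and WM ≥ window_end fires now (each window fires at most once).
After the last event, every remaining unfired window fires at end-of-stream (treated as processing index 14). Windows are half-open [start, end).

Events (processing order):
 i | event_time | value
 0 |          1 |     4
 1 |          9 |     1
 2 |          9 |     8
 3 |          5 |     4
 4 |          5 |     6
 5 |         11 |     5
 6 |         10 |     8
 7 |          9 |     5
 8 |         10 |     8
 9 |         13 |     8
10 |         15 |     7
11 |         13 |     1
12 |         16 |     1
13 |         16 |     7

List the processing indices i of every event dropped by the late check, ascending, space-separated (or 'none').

3 4

i=0 t=1 v=4: → [1,5); WM=−∞
i=1 t=9 v=1: → [9,13); WM=−∞
i=2 t=9 v=8: → [9,13); WM=7
i=3 t=5 v=4: DROP (t<7-0); WM=7
i=4 t=5 v=6: DROP (t<7-0); WM=7
i=5 t=11 v=5: → [9,15); WM=9
i=6 t=10 v=8: → [9,15); WM=9
i=7 t=9 v=5: → [9,15); WM=9
i=8 t=10 v=8: → [9,15); WM=9
i=9 t=13 v=8: → [9,17); WM=9
i=10 t=15 v=7: → [9,19); WM=9
i=11 t=13 v=1: → [9,19); WM=13
i=12 t=16 v=1: → [9,20); WM=13
i=13 t=16 v=7: → [9,20); WM=13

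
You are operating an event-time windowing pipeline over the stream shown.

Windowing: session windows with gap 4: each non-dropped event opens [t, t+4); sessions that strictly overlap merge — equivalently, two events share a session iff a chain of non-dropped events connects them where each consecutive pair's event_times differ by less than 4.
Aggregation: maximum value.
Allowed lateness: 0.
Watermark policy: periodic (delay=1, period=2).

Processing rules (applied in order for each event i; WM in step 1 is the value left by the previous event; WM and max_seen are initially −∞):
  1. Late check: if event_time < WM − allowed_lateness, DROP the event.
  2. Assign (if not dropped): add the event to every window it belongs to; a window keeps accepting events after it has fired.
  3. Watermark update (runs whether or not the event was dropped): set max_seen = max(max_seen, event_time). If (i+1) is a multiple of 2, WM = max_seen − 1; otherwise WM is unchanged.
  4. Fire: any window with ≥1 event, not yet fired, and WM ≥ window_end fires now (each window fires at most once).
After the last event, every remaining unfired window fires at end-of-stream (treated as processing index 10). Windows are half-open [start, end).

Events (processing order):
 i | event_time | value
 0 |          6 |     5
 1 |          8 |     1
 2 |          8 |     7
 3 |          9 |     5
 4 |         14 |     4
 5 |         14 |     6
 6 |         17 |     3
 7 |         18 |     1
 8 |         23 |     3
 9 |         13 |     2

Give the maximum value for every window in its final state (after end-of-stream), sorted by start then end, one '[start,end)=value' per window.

i=0 t=6 v=5: → [6,10); WM=−∞
i=1 t=8 v=1: → [6,12); WM=7
i=2 t=8 v=7: → [6,12); WM=7
i=3 t=9 v=5: → [6,13); WM=8
i=4 t=14 v=4: → [14,18); WM=8
i=5 t=14 v=6: → [14,18); WM=13
i=6 t=17 v=3: → [14,21); WM=13
i=7 t=18 v=1: → [14,22); WM=17
i=8 t=23 v=3: → [23,27); WM=17
i=9 t=13 v=2: DROP (t<17-0); WM=22

[6,13)=7 [14,22)=6 [23,27)=3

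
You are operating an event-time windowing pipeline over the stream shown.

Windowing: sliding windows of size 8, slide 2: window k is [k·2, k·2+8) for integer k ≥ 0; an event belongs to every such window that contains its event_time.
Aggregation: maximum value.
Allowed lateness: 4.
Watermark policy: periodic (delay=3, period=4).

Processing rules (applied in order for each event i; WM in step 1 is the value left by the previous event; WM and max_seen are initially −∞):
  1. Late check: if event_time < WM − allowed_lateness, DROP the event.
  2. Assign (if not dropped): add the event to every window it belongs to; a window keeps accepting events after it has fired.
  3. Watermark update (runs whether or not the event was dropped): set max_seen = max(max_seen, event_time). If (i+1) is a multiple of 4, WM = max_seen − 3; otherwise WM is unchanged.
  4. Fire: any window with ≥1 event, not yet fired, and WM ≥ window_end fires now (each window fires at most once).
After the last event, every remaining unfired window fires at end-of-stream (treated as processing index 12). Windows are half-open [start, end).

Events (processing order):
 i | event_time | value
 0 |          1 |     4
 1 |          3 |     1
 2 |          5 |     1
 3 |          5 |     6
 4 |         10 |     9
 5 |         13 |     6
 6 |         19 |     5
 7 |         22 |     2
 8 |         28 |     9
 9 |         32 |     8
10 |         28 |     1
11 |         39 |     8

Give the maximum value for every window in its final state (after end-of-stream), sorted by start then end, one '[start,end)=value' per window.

i=0 t=1 v=4: → [0,8); WM=−∞
i=1 t=3 v=1: → [2,10),[0,8); WM=−∞
i=2 t=5 v=1: → [4,12),[2,10),[0,8); WM=−∞
i=3 t=5 v=6: → [4,12),[2,10),[0,8); WM=2
i=4 t=10 v=9: → [10,18),[8,16),[6,14),[4,12); WM=2
i=5 t=13 v=6: → [12,20),[10,18),[8,16),[6,14); WM=2
i=6 t=19 v=5: → [18,26),[16,24),[14,22),[12,20); WM=2
i=7 t=22 v=2: → [22,30),[20,28),[18,26),[16,24); WM=19; [0,8) fires=6 [2,10) fires=6 [4,12) fires=9 [6,14) fires=9 [8,16) fires=9 [10,18) fires=9
i=8 t=28 v=9: → [28,36),[26,34),[24,32),[22,30); WM=19
i=9 t=32 v=8: → [32,40),[30,38),[28,36),[26,34); WM=19
i=10 t=28 v=1: → [28,36),[26,34),[24,32),[22,30); WM=19
i=11 t=39 v=8: → [38,46),[36,44),[34,42),[32,40); WM=36; [12,20) fires=6 [14,22) fires=5 [16,24) fires=5 [18,26) fires=5 [20,28) fires=2 [22,30) fires=9 [24,32) fires=9 [26,34) fires=9 [28,36) fires=9

[0,8)=6 [2,10)=6 [4,12)=9 [6,14)=9 [8,16)=9 [10,18)=9 [12,20)=6 [14,22)=5 [16,24)=5 [18,26)=5 [20,28)=2 [22,30)=9 [24,32)=9 [26,34)=9 [28,36)=9 [30,38)=8 [32,40)=8 [34,42)=8 [36,44)=8 [38,46)=8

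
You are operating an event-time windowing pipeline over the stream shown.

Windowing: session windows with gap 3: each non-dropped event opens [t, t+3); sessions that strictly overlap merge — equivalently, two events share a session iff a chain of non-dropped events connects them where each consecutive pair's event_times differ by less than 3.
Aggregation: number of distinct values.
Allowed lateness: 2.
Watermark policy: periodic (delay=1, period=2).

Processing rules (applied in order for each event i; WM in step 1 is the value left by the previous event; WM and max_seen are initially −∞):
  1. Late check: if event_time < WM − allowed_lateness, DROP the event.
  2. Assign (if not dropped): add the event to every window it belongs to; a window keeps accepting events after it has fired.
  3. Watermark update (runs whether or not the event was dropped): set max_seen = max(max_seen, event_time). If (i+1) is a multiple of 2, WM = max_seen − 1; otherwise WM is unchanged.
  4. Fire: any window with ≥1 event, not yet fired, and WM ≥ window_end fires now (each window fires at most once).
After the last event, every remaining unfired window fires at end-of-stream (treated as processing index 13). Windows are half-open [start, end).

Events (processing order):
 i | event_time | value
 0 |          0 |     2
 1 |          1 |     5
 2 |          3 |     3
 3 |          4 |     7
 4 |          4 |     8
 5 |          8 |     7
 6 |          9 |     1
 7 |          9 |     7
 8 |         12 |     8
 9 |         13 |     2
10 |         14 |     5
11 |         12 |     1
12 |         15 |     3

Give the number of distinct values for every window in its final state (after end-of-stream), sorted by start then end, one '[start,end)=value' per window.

[0,7)=5 [8,12)=2 [12,18)=5

i=0 t=0 v=2: → [0,3); WM=−∞
i=1 t=1 v=5: → [0,4); WM=0
i=2 t=3 v=3: → [0,6); WM=0
i=3 t=4 v=7: → [0,7); WM=3
i=4 t=4 v=8: → [0,7); WM=3
i=5 t=8 v=7: → [8,11); WM=7
i=6 t=9 v=1: → [8,12); WM=7
i=7 t=9 v=7: → [8,12); WM=8
i=8 t=12 v=8: → [12,15); WM=8
i=9 t=13 v=2: → [12,16); WM=12
i=10 t=14 v=5: → [12,17); WM=12
i=11 t=12 v=1: → [12,17); WM=13
i=12 t=15 v=3: → [12,18); WM=13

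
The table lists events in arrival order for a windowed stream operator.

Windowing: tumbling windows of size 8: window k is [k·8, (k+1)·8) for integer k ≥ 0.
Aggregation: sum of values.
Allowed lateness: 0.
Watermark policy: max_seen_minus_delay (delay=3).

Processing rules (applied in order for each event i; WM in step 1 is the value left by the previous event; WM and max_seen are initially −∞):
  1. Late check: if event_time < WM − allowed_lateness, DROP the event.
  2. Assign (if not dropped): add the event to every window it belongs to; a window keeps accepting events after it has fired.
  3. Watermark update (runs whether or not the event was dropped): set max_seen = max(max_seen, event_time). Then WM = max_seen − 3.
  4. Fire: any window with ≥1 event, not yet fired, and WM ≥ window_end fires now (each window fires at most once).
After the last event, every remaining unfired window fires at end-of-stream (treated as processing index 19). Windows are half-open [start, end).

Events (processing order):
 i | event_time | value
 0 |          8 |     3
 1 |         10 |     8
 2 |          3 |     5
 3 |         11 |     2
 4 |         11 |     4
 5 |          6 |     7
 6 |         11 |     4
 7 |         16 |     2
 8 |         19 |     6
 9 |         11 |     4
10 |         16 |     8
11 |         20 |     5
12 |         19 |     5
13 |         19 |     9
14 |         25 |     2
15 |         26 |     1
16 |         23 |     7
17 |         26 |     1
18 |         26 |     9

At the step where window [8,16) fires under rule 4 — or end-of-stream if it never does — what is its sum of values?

i=0 t=8 v=3: → [8,16); WM=5
i=1 t=10 v=8: → [8,16); WM=7
i=2 t=3 v=5: DROP (t<7-0); WM=7
i=3 t=11 v=2: → [8,16); WM=8
i=4 t=11 v=4: → [8,16); WM=8
i=5 t=6 v=7: DROP (t<8-0); WM=8
i=6 t=11 v=4: → [8,16); WM=8
i=7 t=16 v=2: → [16,24); WM=13
i=8 t=19 v=6: → [16,24); WM=16; [8,16) fires=21
i=9 t=11 v=4: DROP (t<16-0); WM=16
i=10 t=16 v=8: → [16,24); WM=16
i=11 t=20 v=5: → [16,24); WM=17
i=12 t=19 v=5: → [16,24); WM=17
i=13 t=19 v=9: → [16,24); WM=17
i=14 t=25 v=2: → [24,32); WM=22
i=15 t=26 v=1: → [24,32); WM=23
i=16 t=23 v=7: → [16,24); WM=23
i=17 t=26 v=1: → [24,32); WM=23
i=18 t=26 v=9: → [24,32); WM=23

21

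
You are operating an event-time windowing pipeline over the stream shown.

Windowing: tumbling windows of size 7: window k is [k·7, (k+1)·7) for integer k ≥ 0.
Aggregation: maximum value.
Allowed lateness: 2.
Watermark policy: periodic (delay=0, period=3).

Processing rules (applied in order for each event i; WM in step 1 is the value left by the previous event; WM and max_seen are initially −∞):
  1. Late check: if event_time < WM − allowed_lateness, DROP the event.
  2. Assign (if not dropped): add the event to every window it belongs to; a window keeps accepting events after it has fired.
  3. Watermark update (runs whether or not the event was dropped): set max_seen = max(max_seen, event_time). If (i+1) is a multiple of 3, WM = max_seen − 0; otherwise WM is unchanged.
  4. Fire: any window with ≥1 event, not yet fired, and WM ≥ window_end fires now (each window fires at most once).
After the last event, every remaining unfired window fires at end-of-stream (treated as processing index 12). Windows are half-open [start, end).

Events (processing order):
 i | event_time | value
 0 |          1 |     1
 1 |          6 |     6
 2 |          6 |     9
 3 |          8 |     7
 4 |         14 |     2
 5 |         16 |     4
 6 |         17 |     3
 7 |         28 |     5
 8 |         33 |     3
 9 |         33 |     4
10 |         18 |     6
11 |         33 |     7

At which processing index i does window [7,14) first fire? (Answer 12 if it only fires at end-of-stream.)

5

i=0 t=1 v=1: → [0,7); WM=−∞
i=1 t=6 v=6: → [0,7); WM=−∞
i=2 t=6 v=9: → [0,7); WM=6
i=3 t=8 v=7: → [7,14); WM=6
i=4 t=14 v=2: → [14,21); WM=6
i=5 t=16 v=4: → [14,21); WM=16; [0,7) fires=9 [7,14) fires=7
i=6 t=17 v=3: → [14,21); WM=16
i=7 t=28 v=5: → [28,35); WM=16
i=8 t=33 v=3: → [28,35); WM=33; [14,21) fires=4
i=9 t=33 v=4: → [28,35); WM=33
i=10 t=18 v=6: DROP (t<33-2); WM=33
i=11 t=33 v=7: → [28,35); WM=33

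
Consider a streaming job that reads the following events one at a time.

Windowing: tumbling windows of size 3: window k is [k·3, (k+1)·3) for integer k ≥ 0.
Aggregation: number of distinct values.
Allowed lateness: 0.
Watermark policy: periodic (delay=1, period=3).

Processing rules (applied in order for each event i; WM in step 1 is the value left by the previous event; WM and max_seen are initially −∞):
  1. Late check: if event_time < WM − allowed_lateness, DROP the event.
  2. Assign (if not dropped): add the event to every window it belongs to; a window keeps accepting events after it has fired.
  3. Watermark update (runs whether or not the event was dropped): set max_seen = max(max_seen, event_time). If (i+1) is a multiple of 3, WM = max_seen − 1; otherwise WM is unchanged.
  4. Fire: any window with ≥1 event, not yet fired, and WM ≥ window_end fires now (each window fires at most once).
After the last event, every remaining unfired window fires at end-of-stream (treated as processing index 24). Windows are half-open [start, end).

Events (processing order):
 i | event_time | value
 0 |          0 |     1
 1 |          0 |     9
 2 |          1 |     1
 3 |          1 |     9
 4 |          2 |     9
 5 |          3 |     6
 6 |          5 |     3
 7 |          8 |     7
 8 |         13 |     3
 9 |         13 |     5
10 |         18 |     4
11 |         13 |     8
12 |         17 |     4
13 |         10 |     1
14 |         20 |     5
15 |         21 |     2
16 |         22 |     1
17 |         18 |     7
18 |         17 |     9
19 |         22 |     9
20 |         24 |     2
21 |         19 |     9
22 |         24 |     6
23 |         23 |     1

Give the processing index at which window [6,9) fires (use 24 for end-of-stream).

i=0 t=0 v=1: → [0,3); WM=−∞
i=1 t=0 v=9: → [0,3); WM=−∞
i=2 t=1 v=1: → [0,3); WM=0
i=3 t=1 v=9: → [0,3); WM=0
i=4 t=2 v=9: → [0,3); WM=0
i=5 t=3 v=6: → [3,6); WM=2
i=6 t=5 v=3: → [3,6); WM=2
i=7 t=8 v=7: → [6,9); WM=2
i=8 t=13 v=3: → [12,15); WM=12; [0,3) fires=2 [3,6) fires=2 [6,9) fires=1
i=9 t=13 v=5: → [12,15); WM=12
i=10 t=18 v=4: → [18,21); WM=12
i=11 t=13 v=8: → [12,15); WM=17; [12,15) fires=3
i=12 t=17 v=4: → [15,18); WM=17
i=13 t=10 v=1: DROP (t<17-0); WM=17
i=14 t=20 v=5: → [18,21); WM=19; [15,18) fires=1
i=15 t=21 v=2: → [21,24); WM=19
i=16 t=22 v=1: → [21,24); WM=19
i=17 t=18 v=7: DROP (t<19-0); WM=21; [18,21) fires=2
i=18 t=17 v=9: DROP (t<21-0); WM=21
i=19 t=22 v=9: → [21,24); WM=21
i=20 t=24 v=2: → [24,27); WM=23
i=21 t=19 v=9: DROP (t<23-0); WM=23
i=22 t=24 v=6: → [24,27); WM=23
i=23 t=23 v=1: → [21,24); WM=23

8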